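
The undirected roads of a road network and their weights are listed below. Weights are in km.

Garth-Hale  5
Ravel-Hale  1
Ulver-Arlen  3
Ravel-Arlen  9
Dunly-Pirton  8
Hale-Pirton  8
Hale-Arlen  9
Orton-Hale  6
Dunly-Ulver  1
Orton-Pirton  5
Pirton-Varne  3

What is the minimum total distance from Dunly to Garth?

Enumerating some paths:
Dunly - Ulver - Arlen - Hale - Garth: 1+3+9+5 = 18
Dunly - Ulver - Arlen - Ravel - Hale - Garth: 1+3+9+1+5 = 19
Dunly - Pirton - Hale - Garth: 8+8+5 = 21
The minimum is 18 km via Dunly - Ulver - Arlen - Hale - Garth.

18 km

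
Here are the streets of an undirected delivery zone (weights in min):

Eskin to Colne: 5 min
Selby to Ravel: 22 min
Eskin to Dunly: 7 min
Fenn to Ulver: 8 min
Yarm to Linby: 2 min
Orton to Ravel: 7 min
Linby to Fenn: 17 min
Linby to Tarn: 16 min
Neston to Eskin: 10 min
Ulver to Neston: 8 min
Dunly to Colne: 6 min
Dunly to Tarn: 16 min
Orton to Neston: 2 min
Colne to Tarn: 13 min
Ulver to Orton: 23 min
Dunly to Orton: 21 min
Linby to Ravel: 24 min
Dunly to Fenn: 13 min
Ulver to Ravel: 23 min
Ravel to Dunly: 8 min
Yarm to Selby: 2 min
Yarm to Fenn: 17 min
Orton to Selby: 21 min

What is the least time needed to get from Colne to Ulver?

Compare a few routes:
Colne - Dunly - Fenn - Ulver: 6+13+8 = 27
Colne - Dunly - Ravel - Orton - Neston - Ulver: 6+8+7+2+8 = 31
Colne - Eskin - Neston - Ulver: 5+10+8 = 23
The minimum is 23 min via Colne - Eskin - Neston - Ulver.

23 min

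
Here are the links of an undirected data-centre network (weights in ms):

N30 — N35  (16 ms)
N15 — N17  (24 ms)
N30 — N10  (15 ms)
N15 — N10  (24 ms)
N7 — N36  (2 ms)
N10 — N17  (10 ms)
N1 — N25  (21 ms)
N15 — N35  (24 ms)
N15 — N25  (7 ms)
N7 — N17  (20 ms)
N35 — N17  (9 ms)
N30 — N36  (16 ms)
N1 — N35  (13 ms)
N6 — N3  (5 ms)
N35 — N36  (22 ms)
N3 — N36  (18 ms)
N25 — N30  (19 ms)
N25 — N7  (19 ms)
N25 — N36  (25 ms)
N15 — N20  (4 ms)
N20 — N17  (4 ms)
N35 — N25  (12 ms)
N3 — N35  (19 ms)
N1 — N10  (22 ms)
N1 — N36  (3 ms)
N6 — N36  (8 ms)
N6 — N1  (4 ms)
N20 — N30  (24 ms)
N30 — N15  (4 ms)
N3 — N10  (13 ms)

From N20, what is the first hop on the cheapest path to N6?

N17

Compare a few routes:
N20 - N17 - N10 - N3 - N6: 4+10+13+5 = 32
N20 - N15 - N30 - N36 - N6: 4+4+16+8 = 32
N20 - N17 - N35 - N1 - N6: 4+9+13+4 = 30
N20 - N15 - N30 - N36 - N1 - N6: 4+4+16+3+4 = 31
The minimum is 30 ms via N20 - N17 - N35 - N1 - N6.
So from N20 the first move is to N17.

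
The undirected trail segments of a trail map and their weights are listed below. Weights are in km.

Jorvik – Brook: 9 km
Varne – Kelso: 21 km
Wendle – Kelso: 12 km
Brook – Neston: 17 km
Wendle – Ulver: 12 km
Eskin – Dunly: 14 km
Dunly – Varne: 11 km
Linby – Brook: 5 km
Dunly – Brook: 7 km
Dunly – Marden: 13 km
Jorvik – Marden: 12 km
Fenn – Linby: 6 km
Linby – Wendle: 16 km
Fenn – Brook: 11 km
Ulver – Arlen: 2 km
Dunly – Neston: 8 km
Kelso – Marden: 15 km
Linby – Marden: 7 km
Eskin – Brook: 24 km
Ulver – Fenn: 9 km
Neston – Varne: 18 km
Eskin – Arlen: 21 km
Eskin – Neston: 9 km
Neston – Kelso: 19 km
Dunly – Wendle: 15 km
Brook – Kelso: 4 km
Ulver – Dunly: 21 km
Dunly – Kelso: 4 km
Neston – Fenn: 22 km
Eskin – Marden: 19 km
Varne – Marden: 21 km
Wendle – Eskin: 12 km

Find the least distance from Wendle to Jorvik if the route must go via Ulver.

Best Wendle to Ulver: Wendle–Ulver costing 12
Shortest Ulver→Jorvik: Ulver–Fenn–Brook–Jorvik = 29
Total via Ulver: 12 + 29 = 41 km.

41 km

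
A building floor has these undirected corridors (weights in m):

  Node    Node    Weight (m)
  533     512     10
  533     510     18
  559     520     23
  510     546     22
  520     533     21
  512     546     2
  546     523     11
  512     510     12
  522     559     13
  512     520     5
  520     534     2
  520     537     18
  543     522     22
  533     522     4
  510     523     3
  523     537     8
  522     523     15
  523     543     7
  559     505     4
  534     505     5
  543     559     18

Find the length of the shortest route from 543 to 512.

20 m

Running Dijkstra from 543:
543: 0
523: 7  (via 543)
510: 10  (via 523)
537: 15  (via 523)
559: 18  (via 543)
546: 18  (via 523)
512: 20  (via 546)
Shortest route: 543 → 523 → 546 → 512 = 20 m.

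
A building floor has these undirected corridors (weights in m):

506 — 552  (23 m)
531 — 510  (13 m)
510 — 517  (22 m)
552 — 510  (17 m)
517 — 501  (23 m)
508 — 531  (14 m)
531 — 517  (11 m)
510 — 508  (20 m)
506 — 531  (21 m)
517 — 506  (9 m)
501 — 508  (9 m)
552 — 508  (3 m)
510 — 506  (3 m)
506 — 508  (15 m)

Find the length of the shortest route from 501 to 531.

23 m

Running Dijkstra from 501:
501: 0
508: 9  (via 501)
552: 12  (via 508)
517: 23  (via 501)
531: 23  (via 508)
Shortest route: 501–508–531 = 23 m.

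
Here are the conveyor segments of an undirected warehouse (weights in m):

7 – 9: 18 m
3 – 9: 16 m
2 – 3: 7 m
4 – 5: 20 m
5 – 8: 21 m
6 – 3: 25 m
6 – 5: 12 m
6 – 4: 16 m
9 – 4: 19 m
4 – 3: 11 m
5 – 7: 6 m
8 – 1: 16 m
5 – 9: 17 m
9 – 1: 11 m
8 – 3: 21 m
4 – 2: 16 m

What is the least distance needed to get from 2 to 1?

Running Dijkstra from 2:
2: 0
3: 7  (via 2)
4: 16  (via 2)
9: 23  (via 3)
8: 28  (via 3)
6: 32  (via 3)
1: 34  (via 9)
Shortest route: 2–3–9–1 = 34 m.

34 m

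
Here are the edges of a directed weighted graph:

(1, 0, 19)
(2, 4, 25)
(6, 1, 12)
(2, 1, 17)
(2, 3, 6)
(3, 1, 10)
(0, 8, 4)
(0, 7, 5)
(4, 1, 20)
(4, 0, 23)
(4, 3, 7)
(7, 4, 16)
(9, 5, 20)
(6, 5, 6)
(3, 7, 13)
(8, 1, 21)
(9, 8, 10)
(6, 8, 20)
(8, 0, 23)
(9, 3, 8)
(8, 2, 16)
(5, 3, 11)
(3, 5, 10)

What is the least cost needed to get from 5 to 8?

Settle nodes by increasing distance from 5:
5: 0
3: 11  (via 5)
1: 21  (via 3)
7: 24  (via 3)
0: 40  (via 1)
4: 40  (via 7)
8: 44  (via 0)
Shortest route: 5 → 3 → 1 → 0 → 8 = 44.

44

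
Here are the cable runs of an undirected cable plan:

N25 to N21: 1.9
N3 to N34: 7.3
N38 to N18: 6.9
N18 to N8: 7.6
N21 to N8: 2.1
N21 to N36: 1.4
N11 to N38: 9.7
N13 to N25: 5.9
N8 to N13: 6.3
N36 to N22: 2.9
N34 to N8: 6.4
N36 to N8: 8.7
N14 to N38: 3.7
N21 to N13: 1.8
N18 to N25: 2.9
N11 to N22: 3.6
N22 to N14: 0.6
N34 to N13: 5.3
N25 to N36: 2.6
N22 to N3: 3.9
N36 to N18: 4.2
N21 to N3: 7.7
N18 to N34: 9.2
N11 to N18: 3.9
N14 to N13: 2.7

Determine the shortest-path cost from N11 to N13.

6.9

Compare a few routes:
N11 → N22 → N36 → N21 → N13: 3.6+2.9+1.4+1.8 = 9.7
N11 → N22 → N14 → N13: 3.6+0.6+2.7 = 6.9
The minimum is 6.9 via N11 → N22 → N14 → N13.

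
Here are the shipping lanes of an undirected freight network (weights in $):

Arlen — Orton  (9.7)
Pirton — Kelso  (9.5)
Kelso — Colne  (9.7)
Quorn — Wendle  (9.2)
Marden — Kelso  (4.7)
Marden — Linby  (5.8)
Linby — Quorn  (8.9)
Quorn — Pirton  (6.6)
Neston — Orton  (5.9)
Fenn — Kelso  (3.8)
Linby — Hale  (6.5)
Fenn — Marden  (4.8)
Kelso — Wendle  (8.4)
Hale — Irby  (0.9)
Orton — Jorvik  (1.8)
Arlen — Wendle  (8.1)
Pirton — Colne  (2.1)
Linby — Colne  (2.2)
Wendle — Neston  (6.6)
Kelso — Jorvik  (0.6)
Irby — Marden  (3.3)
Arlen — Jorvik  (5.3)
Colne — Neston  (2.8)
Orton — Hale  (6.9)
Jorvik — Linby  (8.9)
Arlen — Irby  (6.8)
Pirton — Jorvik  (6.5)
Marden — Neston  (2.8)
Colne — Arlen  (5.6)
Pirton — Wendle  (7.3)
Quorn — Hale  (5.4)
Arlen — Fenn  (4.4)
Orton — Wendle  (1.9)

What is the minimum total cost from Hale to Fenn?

$9

Compare a few routes:
Hale → Irby → Marden → Kelso → Fenn: 0.9+3.3+4.7+3.8 = 12.7
Hale → Irby → Marden → Fenn: 0.9+3.3+4.8 = 9
Hale → Irby → Arlen → Fenn: 0.9+6.8+4.4 = 12.1
Cheapest is Hale → Irby → Marden → Fenn at $9.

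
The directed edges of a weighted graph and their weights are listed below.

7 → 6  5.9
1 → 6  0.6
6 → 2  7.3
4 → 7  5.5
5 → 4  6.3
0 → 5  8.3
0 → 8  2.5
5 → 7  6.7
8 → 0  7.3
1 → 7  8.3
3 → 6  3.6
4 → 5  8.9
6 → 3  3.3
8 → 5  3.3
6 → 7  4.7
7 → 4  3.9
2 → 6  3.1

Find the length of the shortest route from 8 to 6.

Running Dijkstra from 8:
8: 0
5: 3.3  (via 8)
0: 7.3  (via 8)
4: 9.6  (via 5)
7: 10  (via 5)
6: 15.9  (via 7)
Shortest route: 8 → 5 → 7 → 6 = 15.9.

15.9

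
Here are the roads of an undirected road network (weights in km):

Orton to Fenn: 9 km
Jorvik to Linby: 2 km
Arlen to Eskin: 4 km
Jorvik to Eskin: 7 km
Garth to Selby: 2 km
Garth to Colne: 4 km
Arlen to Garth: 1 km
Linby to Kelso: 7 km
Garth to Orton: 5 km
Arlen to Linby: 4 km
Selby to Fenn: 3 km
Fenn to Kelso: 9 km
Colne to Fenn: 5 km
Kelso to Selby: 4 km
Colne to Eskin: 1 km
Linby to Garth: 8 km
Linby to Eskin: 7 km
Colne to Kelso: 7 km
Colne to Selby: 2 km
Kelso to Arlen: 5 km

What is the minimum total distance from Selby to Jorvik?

9 km

Shortest distances from Selby:
Selby: 0
Garth: 2  (via Selby)
Colne: 2  (via Selby)
Eskin: 3  (via Colne)
Arlen: 3  (via Garth)
Fenn: 3  (via Selby)
Kelso: 4  (via Selby)
Orton: 7  (via Garth)
Linby: 7  (via Arlen)
Jorvik: 9  (via Linby)
Shortest route: Selby → Garth → Arlen → Linby → Jorvik = 9 km.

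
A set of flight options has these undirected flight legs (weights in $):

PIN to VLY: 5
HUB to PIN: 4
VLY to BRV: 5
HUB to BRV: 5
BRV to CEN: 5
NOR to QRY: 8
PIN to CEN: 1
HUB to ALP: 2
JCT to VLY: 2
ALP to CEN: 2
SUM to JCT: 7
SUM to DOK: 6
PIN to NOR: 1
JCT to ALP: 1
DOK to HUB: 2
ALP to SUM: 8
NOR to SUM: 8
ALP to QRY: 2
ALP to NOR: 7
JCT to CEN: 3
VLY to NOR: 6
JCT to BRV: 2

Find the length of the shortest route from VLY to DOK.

Shortest distances from VLY:
VLY: 0
JCT: 2  (via VLY)
ALP: 3  (via JCT)
BRV: 4  (via JCT)
HUB: 5  (via ALP)
PIN: 5  (via VLY)
QRY: 5  (via ALP)
CEN: 5  (via JCT)
NOR: 6  (via VLY)
DOK: 7  (via HUB)
Shortest route: VLY → JCT → ALP → HUB → DOK = $7.

$7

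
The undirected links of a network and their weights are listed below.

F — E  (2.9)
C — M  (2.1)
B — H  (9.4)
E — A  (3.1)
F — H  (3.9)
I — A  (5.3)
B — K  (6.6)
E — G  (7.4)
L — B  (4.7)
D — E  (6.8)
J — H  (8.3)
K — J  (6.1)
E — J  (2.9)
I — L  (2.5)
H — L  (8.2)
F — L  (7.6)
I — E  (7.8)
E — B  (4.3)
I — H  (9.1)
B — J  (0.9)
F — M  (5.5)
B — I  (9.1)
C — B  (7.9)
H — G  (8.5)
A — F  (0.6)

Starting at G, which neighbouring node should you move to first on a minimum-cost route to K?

Enumerating some paths:
G–E–J–K: 7.4+2.9+6.1 = 16.4
G–E–J–B–K: 7.4+2.9+0.9+6.6 = 17.8
Cheapest is G–E–J–K at 16.4.
So from G the first move is to E.

E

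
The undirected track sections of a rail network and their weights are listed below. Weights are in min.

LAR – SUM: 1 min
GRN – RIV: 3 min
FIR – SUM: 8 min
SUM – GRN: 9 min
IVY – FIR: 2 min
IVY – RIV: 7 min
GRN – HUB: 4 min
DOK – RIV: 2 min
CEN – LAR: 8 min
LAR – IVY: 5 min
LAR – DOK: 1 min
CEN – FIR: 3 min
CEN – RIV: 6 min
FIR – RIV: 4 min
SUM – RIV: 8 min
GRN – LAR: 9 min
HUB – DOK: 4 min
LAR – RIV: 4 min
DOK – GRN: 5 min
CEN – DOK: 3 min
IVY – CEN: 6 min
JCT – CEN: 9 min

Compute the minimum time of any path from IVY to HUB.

Running Dijkstra from IVY:
IVY: 0
FIR: 2  (via IVY)
LAR: 5  (via IVY)
CEN: 5  (via FIR)
SUM: 6  (via LAR)
RIV: 6  (via FIR)
DOK: 6  (via LAR)
GRN: 9  (via RIV)
HUB: 10  (via DOK)
Shortest route: IVY → LAR → DOK → HUB = 10 min.

10 min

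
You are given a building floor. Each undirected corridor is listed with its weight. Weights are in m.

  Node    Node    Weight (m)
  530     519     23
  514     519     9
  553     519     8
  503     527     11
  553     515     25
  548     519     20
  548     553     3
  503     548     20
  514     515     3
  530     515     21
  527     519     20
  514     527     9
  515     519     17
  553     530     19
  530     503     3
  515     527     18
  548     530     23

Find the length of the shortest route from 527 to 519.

Shortest distances from 527:
527: 0
514: 9  (via 527)
503: 11  (via 527)
515: 12  (via 514)
530: 14  (via 503)
519: 18  (via 514)
Shortest route: 527–514–519 = 18 m.

18 m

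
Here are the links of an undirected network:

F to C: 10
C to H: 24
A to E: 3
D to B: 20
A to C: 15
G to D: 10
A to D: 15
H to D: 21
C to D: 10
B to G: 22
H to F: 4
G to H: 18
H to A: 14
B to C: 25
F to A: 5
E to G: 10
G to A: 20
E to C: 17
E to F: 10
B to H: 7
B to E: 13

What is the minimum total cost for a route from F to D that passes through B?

31

Best F to B: F → H → B costing 11
Shortest B→D: B → D = 20
Total via B: 11 + 20 = 31.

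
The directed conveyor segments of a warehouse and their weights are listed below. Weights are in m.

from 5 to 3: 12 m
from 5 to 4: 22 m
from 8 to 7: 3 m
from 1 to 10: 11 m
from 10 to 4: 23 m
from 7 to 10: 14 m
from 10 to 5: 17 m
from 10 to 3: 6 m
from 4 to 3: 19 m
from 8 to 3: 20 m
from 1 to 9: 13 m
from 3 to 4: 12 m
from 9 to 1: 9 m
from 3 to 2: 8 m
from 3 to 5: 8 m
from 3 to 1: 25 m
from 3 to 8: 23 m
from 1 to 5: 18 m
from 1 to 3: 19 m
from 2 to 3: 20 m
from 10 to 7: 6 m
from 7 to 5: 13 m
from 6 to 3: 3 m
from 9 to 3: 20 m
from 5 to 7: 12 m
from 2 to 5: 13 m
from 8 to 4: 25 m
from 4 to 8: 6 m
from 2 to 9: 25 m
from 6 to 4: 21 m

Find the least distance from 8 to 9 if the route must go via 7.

Shortest 8→7: 8–7 = 3
Best 7 to 9: 7–10–3–2–9 costing 53
Total via 7: 3 + 53 = 56 m.

56 m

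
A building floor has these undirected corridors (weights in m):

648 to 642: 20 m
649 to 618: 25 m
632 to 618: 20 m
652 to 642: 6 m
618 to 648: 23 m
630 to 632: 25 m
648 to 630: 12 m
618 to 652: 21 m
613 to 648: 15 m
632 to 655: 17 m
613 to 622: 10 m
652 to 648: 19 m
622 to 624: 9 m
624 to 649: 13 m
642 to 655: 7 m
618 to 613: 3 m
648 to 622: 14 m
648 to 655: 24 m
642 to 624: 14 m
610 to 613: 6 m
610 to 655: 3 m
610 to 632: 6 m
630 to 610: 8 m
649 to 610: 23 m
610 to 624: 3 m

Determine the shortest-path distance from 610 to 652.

16 m

Settle nodes by increasing distance from 610:
610: 0
655: 3  (via 610)
624: 3  (via 610)
632: 6  (via 610)
613: 6  (via 610)
630: 8  (via 610)
618: 9  (via 613)
642: 10  (via 655)
622: 12  (via 624)
649: 16  (via 624)
652: 16  (via 642)
Shortest route: 610–655–642–652 = 16 m.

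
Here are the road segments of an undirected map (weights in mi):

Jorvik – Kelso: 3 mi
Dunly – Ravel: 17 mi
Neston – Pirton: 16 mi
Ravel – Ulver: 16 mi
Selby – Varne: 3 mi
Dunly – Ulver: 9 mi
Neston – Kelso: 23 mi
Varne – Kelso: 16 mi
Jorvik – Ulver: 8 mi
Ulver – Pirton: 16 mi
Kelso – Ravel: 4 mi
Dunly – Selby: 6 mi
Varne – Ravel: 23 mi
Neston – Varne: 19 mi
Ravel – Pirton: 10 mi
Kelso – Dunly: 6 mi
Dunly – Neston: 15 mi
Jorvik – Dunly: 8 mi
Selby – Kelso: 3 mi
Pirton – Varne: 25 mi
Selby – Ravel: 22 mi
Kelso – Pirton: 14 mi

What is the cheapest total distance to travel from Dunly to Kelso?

Shortest distances from Dunly:
Dunly: 0
Kelso: 6  (via Dunly)
Shortest route: Dunly–Kelso = 6 mi.

6 mi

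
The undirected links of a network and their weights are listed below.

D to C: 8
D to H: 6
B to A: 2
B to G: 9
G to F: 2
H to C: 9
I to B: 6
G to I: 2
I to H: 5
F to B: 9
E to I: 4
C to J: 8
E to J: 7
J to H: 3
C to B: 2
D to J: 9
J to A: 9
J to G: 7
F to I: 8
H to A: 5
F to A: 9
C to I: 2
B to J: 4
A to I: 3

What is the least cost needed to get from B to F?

Enumerating some paths:
B–F: 9 = 9
B–A–I–G–F: 2+3+2+2 = 9
B–C–I–G–F: 2+2+2+2 = 8
The minimum is 8 via B–C–I–G–F.

8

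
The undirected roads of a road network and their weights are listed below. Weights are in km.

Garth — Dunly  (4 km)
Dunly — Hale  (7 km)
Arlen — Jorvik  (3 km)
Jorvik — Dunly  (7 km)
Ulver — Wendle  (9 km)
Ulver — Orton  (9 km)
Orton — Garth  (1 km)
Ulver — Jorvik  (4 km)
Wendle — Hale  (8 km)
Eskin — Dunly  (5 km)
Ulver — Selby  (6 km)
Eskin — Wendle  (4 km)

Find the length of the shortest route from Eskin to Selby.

19 km

Enumerating some paths:
Eskin - Dunly - Jorvik - Ulver - Selby: 5+7+4+6 = 22
Eskin - Wendle - Ulver - Selby: 4+9+6 = 19
The minimum is 19 km via Eskin - Wendle - Ulver - Selby.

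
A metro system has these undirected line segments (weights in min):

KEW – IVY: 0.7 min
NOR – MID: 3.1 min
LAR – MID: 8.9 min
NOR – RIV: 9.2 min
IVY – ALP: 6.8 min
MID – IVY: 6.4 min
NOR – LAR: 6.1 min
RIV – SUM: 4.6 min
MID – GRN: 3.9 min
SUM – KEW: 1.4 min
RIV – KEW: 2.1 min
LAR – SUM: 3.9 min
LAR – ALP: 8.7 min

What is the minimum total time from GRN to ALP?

Candidate routes:
GRN–MID–NOR–LAR–ALP: 3.9+3.1+6.1+8.7 = 21.8
GRN–MID–IVY–ALP: 3.9+6.4+6.8 = 17.1
GRN–MID–LAR–ALP: 3.9+8.9+8.7 = 21.5
The minimum is 17.1 min via GRN–MID–IVY–ALP.

17.1 min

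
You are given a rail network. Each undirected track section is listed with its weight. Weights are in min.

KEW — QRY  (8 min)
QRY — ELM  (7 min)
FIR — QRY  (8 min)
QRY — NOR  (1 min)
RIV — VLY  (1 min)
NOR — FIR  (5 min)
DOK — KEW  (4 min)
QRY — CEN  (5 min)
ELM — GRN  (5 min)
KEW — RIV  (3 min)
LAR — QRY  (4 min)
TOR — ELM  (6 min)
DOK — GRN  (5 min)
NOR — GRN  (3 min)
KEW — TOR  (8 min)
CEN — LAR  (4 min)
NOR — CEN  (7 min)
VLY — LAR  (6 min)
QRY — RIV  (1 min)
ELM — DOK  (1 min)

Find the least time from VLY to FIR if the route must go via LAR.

Best VLY to LAR: VLY → LAR costing 6
Shortest LAR→FIR: LAR → QRY → NOR → FIR = 10
Total via LAR: 6 + 10 = 16 min.

16 min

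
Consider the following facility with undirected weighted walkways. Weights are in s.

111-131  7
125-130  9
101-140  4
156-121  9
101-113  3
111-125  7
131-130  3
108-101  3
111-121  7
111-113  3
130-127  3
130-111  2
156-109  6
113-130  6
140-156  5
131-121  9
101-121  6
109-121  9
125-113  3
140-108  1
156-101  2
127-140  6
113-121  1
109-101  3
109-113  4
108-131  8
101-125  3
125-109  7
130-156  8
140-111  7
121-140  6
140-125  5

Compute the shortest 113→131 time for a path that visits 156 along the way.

16 s

Shortest 113→156: 113 → 101 → 156 = 5
Shortest 156→131: 156 → 130 → 131 = 11
Total via 156: 5 + 11 = 16 s.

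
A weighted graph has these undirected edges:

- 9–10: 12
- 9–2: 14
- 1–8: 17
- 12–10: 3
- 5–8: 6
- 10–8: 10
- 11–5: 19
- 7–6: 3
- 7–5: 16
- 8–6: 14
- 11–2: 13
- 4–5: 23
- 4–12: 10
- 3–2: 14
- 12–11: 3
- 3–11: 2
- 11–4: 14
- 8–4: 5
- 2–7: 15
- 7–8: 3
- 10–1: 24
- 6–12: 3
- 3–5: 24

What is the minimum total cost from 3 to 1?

Compare a few routes:
3–11–12–10–1: 2+3+3+24 = 32
3–11–12–6–7–8–1: 2+3+3+3+3+17 = 31
Cheapest is 3–11–12–6–7–8–1 at 31.

31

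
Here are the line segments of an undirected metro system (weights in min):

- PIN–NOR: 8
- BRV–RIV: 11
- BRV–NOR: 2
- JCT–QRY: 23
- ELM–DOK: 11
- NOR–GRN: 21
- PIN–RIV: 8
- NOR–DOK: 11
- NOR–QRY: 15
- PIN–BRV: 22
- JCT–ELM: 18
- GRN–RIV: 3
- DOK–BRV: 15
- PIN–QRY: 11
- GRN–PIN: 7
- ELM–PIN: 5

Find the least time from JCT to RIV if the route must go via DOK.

53 min

Best JCT to DOK: JCT → ELM → DOK costing 29
Best DOK to RIV: DOK → NOR → BRV → RIV costing 24
Total via DOK: 29 + 24 = 53 min.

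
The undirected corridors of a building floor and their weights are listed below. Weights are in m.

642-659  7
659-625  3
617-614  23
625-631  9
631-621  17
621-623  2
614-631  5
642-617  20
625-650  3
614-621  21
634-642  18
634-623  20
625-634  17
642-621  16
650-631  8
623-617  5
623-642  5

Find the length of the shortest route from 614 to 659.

17 m

Compare a few routes:
614 - 621 - 623 - 642 - 659: 21+2+5+7 = 35
614 - 631 - 650 - 625 - 659: 5+8+3+3 = 19
614 - 631 - 625 - 659: 5+9+3 = 17
The minimum is 17 m via 614 - 631 - 625 - 659.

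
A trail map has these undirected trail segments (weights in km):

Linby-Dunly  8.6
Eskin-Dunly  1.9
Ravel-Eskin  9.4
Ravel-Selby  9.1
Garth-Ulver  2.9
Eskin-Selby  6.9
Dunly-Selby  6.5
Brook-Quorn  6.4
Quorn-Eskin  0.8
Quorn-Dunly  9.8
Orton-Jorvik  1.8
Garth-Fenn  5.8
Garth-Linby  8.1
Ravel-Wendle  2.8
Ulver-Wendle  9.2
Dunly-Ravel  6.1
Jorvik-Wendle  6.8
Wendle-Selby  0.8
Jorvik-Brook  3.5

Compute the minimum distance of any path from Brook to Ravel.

Settle nodes by increasing distance from Brook:
Brook: 0
Jorvik: 3.5  (via Brook)
Orton: 5.3  (via Jorvik)
Quorn: 6.4  (via Brook)
Eskin: 7.2  (via Quorn)
Dunly: 9.1  (via Eskin)
Wendle: 10.3  (via Jorvik)
Selby: 11.1  (via Wendle)
Ravel: 13.1  (via Wendle)
Shortest route: Brook–Jorvik–Wendle–Ravel = 13.1 km.

13.1 km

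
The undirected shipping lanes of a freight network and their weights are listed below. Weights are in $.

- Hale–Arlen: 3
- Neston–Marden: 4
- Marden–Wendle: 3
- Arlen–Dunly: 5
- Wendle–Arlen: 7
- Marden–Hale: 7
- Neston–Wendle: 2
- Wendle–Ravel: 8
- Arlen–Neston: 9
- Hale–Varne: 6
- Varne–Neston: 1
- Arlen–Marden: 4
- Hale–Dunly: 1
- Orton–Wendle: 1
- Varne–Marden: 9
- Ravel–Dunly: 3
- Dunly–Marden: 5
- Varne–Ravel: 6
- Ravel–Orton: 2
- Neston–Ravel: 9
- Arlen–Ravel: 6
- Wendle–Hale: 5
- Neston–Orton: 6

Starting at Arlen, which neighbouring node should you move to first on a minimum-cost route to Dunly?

Enumerating some paths:
Arlen–Dunly: 5 = 5
Arlen–Hale–Dunly: 3+1 = 4
Arlen–Marden–Dunly: 4+5 = 9
Arlen–Ravel–Dunly: 6+3 = 9
Cheapest is Arlen–Hale–Dunly at $4.
So from Arlen the first move is to Hale.

Hale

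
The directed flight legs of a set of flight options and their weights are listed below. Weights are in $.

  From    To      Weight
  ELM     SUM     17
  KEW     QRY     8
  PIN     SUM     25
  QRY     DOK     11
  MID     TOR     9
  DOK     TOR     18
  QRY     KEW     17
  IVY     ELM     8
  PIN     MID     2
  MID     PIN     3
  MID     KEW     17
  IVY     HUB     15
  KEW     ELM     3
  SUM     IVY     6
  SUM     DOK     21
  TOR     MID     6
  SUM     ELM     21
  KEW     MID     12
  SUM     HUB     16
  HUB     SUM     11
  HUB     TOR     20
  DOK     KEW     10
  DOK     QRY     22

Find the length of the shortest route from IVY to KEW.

Compare a few routes:
IVY - ELM - SUM - DOK - KEW: 8+17+21+10 = 56
IVY - HUB - TOR - MID - KEW: 15+20+6+17 = 58
IVY - HUB - SUM - DOK - KEW: 15+11+21+10 = 57
The minimum is $56 via IVY - ELM - SUM - DOK - KEW.

$56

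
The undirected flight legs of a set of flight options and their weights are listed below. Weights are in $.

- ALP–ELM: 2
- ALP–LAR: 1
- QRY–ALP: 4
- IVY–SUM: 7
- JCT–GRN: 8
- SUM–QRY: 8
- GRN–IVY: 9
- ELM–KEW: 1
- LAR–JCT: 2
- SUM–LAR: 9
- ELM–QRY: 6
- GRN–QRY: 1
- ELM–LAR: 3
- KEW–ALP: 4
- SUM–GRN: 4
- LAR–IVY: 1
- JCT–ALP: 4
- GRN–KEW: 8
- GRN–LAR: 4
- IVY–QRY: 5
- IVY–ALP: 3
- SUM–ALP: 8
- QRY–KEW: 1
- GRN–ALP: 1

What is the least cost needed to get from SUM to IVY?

Enumerating some paths:
SUM → GRN → ALP → IVY: 4+1+3 = 8
SUM → LAR → IVY: 9+1 = 10
SUM → IVY: 7 = 7
SUM → GRN → LAR → IVY: 4+4+1 = 9
The minimum is $7 via SUM → IVY.

$7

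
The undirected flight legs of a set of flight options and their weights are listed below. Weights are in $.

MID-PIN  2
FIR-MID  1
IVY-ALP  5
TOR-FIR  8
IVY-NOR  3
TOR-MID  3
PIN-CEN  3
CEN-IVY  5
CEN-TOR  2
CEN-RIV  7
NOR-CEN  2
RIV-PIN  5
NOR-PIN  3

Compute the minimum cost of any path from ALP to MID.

Enumerating some paths:
ALP - IVY - NOR - CEN - TOR - MID: 5+3+2+2+3 = 15
ALP - IVY - NOR - PIN - MID: 5+3+3+2 = 13
ALP - IVY - NOR - CEN - PIN - MID: 5+3+2+3+2 = 15
Cheapest is ALP - IVY - NOR - PIN - MID at $13.

$13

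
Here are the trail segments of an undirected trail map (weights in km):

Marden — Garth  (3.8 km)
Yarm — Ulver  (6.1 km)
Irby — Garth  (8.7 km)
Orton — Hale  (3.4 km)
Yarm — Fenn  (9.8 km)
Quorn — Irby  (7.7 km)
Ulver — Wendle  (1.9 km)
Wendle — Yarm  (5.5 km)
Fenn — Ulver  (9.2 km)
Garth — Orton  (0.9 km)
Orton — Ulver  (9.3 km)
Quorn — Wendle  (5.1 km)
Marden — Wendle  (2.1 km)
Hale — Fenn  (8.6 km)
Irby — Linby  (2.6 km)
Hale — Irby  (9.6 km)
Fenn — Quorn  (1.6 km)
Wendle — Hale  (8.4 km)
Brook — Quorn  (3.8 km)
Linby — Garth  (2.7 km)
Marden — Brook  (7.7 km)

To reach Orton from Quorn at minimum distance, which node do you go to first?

Wendle

Candidate routes:
Quorn–Irby–Linby–Garth–Orton: 7.7+2.6+2.7+0.9 = 13.9
Quorn–Fenn–Hale–Orton: 1.6+8.6+3.4 = 13.6
Quorn–Wendle–Marden–Garth–Orton: 5.1+2.1+3.8+0.9 = 11.9
Quorn–Brook–Marden–Garth–Orton: 3.8+7.7+3.8+0.9 = 16.2
Cheapest is Quorn–Wendle–Marden–Garth–Orton at 11.9 km.
So from Quorn the first move is to Wendle.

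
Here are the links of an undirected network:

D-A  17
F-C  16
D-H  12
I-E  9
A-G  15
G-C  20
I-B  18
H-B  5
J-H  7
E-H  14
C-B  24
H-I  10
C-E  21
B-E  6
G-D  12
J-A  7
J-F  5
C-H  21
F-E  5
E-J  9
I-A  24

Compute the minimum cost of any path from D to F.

24

Compare a few routes:
D - A - J - F: 17+7+5 = 29
D - H - B - E - F: 12+5+6+5 = 28
D - H - J - F: 12+7+5 = 24
The minimum is 24 via D - H - J - F.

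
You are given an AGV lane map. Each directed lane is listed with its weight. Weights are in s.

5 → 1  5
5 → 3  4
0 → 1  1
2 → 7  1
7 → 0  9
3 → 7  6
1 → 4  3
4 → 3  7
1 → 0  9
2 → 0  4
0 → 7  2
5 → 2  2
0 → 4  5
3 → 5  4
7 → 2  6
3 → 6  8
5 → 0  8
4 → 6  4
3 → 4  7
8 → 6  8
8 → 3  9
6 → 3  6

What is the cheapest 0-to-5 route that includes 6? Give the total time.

Best 0 to 6: 0–1–4–6 costing 8
Shortest 6→5: 6–3–5 = 10
Total via 6: 8 + 10 = 18 s.

18 s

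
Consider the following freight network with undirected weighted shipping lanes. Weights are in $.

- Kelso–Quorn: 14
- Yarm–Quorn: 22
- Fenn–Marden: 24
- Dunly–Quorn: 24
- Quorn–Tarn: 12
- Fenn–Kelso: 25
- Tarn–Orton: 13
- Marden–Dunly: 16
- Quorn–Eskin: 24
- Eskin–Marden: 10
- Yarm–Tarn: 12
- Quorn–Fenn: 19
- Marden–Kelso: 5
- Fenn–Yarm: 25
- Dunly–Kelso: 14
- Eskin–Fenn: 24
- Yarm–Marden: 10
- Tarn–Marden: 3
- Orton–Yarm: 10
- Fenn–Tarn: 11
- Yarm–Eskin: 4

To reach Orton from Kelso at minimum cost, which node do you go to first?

Marden

Candidate routes:
Kelso - Marden - Yarm - Orton: 5+10+10 = 25
Kelso - Marden - Eskin - Yarm - Orton: 5+10+4+10 = 29
Kelso - Marden - Tarn - Orton: 5+3+13 = 21
The minimum is $21 via Kelso - Marden - Tarn - Orton.
So from Kelso the first move is to Marden.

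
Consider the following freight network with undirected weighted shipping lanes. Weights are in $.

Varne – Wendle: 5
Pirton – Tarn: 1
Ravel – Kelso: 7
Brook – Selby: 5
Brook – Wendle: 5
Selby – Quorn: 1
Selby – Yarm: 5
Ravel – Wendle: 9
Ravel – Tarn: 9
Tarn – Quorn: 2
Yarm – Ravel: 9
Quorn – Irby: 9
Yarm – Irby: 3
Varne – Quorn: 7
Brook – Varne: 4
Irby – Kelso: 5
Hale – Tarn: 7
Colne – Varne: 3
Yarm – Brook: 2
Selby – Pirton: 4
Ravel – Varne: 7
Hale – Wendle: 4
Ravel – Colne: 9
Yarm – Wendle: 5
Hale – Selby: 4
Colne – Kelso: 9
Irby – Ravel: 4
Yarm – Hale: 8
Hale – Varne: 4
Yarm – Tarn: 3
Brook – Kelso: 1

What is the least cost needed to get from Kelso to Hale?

$9

Candidate routes:
Kelso - Brook - Yarm - Hale: 1+2+8 = 11
Kelso - Brook - Selby - Hale: 1+5+4 = 10
Kelso - Brook - Varne - Hale: 1+4+4 = 9
Kelso - Brook - Wendle - Hale: 1+5+4 = 10
The minimum is $9 via Kelso - Brook - Varne - Hale.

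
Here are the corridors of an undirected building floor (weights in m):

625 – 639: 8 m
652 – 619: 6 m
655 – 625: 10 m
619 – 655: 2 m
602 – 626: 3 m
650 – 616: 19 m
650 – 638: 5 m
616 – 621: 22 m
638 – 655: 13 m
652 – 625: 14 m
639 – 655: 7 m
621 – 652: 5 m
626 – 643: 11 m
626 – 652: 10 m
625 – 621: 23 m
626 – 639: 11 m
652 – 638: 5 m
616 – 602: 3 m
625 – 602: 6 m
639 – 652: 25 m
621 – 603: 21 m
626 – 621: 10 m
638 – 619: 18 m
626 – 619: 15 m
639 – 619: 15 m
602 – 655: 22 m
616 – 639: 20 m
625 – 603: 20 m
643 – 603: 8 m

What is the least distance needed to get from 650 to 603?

Candidate routes:
650 - 638 - 652 - 621 - 603: 5+5+5+21 = 36
650 - 638 - 652 - 626 - 643 - 603: 5+5+10+11+8 = 39
The minimum is 36 m via 650 - 638 - 652 - 621 - 603.

36 m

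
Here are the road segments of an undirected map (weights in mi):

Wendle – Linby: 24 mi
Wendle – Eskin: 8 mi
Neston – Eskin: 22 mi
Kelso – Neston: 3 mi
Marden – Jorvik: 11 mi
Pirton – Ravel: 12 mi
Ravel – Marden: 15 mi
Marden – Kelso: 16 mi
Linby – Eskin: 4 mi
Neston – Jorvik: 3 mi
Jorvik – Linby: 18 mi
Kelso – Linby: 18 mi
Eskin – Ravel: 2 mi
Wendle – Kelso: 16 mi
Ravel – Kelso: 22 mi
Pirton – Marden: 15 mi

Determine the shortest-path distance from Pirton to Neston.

29 mi

Enumerating some paths:
Pirton → Marden → Jorvik → Neston: 15+11+3 = 29
Pirton → Ravel → Eskin → Neston: 12+2+22 = 36
Pirton → Marden → Kelso → Neston: 15+16+3 = 34
Cheapest is Pirton → Marden → Jorvik → Neston at 29 mi.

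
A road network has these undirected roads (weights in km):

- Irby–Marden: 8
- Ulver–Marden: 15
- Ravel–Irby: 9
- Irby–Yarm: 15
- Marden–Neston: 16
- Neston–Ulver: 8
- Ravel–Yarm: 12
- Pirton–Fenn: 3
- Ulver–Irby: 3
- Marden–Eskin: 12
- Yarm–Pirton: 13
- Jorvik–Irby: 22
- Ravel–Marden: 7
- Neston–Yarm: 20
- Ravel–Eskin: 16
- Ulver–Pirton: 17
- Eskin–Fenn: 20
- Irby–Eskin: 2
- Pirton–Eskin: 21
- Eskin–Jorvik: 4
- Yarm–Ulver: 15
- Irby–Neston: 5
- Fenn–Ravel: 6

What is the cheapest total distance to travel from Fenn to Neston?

20 km

Running Dijkstra from Fenn:
Fenn: 0
Pirton: 3  (via Fenn)
Ravel: 6  (via Fenn)
Marden: 13  (via Ravel)
Irby: 15  (via Ravel)
Yarm: 16  (via Pirton)
Eskin: 17  (via Irby)
Ulver: 18  (via Irby)
Neston: 20  (via Irby)
Shortest route: Fenn–Ravel–Irby–Neston = 20 km.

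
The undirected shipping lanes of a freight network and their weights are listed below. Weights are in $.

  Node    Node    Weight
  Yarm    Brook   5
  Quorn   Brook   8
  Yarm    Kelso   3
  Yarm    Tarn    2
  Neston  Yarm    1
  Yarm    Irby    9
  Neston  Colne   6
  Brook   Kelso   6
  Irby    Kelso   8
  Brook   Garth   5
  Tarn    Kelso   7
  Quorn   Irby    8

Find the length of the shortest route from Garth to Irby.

Candidate routes:
Garth - Brook - Quorn - Irby: 5+8+8 = 21
Garth - Brook - Yarm - Irby: 5+5+9 = 19
The minimum is $19 via Garth - Brook - Yarm - Irby.

$19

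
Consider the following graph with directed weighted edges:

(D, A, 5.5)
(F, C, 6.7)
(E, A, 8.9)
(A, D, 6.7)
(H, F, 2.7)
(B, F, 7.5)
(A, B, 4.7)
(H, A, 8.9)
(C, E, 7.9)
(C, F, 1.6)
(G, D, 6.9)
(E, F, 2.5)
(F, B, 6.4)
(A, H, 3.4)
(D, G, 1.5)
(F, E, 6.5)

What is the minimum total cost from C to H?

Shortest distances from C:
C: 0
F: 1.6  (via C)
E: 7.9  (via C)
B: 8  (via F)
A: 16.8  (via E)
H: 20.2  (via A)
Shortest route: C–E–A–H = 20.2.

20.2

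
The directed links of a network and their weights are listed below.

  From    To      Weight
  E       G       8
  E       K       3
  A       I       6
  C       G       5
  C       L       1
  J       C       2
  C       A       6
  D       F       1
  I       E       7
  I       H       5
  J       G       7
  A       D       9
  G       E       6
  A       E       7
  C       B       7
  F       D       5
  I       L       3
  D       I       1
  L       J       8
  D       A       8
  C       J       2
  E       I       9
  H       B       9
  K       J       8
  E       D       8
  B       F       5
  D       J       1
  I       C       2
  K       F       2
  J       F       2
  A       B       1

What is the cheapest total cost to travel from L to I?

16

Enumerating some paths:
L–J–F–D–I: 8+2+5+1 = 16
L–J–C–A–I: 8+2+6+6 = 22
Cheapest is L–J–F–D–I at 16.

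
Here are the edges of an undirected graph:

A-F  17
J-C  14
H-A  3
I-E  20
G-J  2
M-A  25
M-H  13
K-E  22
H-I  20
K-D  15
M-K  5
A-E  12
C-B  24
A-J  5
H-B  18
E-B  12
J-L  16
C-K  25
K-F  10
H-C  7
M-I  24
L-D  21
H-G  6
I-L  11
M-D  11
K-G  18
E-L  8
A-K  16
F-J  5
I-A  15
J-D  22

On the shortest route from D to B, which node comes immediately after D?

L

Candidate routes:
D - M - H - B: 11+13+18 = 42
D - J - A - H - B: 22+5+3+18 = 48
D - L - E - B: 21+8+12 = 41
The minimum is 41 via D - L - E - B.
So from D the first move is to L.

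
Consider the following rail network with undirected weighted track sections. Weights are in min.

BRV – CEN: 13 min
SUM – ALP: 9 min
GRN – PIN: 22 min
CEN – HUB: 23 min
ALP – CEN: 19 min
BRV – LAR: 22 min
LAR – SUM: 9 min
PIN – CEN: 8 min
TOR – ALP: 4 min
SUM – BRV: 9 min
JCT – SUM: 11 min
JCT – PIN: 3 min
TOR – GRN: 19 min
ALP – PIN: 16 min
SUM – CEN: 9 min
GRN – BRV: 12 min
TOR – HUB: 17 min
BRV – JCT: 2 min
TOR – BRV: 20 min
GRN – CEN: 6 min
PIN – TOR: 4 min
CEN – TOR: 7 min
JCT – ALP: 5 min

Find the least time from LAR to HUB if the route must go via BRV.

Shortest LAR→BRV: LAR → SUM → BRV = 18
Shortest BRV→HUB: BRV → JCT → PIN → TOR → HUB = 26
Total via BRV: 18 + 26 = 44 min.

44 min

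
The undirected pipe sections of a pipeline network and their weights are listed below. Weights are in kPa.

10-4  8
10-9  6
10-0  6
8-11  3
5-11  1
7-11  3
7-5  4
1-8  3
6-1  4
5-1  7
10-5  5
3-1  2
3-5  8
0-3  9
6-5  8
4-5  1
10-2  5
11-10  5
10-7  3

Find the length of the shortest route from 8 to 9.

14 kPa

Candidate routes:
8 - 11 - 10 - 9: 3+5+6 = 14
8 - 11 - 7 - 10 - 9: 3+3+3+6 = 15
Cheapest is 8 - 11 - 10 - 9 at 14 kPa.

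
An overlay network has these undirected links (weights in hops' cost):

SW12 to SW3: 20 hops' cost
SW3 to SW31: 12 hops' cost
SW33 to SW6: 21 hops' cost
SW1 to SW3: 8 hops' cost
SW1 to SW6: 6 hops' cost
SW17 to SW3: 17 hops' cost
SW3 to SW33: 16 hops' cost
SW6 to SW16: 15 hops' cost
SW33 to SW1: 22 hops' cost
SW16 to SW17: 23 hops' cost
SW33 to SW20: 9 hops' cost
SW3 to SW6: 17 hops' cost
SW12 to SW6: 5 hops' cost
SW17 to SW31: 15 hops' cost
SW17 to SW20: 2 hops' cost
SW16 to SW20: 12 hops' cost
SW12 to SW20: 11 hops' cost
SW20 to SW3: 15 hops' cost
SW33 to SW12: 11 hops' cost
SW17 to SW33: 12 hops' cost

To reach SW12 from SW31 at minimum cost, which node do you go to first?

Candidate routes:
SW31–SW17–SW20–SW12: 15+2+11 = 28
SW31–SW3–SW12: 12+20 = 32
SW31–SW3–SW1–SW6–SW12: 12+8+6+5 = 31
Cheapest is SW31–SW17–SW20–SW12 at 28 hops' cost.
So from SW31 the first move is to SW17.

SW17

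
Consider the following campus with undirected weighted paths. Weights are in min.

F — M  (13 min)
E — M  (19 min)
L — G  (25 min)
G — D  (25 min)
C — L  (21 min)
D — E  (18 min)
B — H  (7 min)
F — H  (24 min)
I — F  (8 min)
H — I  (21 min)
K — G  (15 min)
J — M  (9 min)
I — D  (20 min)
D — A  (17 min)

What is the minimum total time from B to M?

Enumerating some paths:
B → H → I → D → E → M: 7+21+20+18+19 = 85
B → H → F → M: 7+24+13 = 44
B → H → I → F → M: 7+21+8+13 = 49
B → H → F → I → D → E → M: 7+24+8+20+18+19 = 96
Cheapest is B → H → F → M at 44 min.

44 min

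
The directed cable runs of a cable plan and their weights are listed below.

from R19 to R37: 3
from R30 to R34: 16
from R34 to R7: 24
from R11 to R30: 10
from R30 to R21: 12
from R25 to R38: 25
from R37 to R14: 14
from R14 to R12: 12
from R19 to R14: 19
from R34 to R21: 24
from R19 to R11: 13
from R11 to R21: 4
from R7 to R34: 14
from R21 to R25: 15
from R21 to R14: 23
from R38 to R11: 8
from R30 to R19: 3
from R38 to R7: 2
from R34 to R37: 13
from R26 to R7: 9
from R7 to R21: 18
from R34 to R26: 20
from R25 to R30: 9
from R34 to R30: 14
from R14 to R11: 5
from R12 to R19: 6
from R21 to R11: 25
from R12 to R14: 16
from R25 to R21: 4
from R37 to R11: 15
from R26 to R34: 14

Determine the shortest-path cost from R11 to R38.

44

Shortest distances from R11:
R11: 0
R21: 4  (via R11)
R30: 10  (via R11)
R19: 13  (via R30)
R37: 16  (via R19)
R25: 19  (via R21)
R34: 26  (via R30)
R14: 27  (via R21)
R12: 39  (via R14)
R38: 44  (via R25)
Shortest route: R11–R21–R25–R38 = 44.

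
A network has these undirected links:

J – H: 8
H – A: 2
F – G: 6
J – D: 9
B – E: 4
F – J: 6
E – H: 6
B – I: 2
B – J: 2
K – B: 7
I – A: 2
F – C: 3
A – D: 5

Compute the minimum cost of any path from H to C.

Settle nodes by increasing distance from H:
H: 0
A: 2  (via H)
I: 4  (via A)
B: 6  (via I)
E: 6  (via H)
D: 7  (via A)
J: 8  (via H)
K: 13  (via B)
F: 14  (via J)
C: 17  (via F)
Shortest route: H → J → F → C = 17.

17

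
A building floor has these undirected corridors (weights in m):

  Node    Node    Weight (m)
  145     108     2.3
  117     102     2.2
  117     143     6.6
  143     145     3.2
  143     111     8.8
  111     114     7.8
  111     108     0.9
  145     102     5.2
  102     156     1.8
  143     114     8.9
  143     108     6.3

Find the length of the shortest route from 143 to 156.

Shortest distances from 143:
143: 0
145: 3.2  (via 143)
108: 5.5  (via 145)
111: 6.4  (via 108)
117: 6.6  (via 143)
102: 8.4  (via 145)
114: 8.9  (via 143)
156: 10.2  (via 102)
Shortest route: 143 → 145 → 102 → 156 = 10.2 m.

10.2 m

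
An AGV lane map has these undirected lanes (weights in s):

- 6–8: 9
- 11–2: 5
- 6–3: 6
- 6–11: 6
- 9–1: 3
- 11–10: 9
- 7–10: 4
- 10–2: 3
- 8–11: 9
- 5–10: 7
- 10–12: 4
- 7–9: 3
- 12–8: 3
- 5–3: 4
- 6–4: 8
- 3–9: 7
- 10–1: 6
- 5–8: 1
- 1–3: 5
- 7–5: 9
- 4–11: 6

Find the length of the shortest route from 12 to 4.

18 s

Compare a few routes:
12 → 10 → 11 → 4: 4+9+6 = 19
12 → 8 → 11 → 4: 3+9+6 = 18
The minimum is 18 s via 12 → 8 → 11 → 4.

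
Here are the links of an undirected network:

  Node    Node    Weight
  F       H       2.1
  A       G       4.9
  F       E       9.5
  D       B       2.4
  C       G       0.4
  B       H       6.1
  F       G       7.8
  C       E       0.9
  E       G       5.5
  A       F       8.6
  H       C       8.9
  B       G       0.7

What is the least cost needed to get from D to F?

10.6

Settle nodes by increasing distance from D:
D: 0
B: 2.4  (via D)
G: 3.1  (via B)
C: 3.5  (via G)
E: 4.4  (via C)
A: 8  (via G)
H: 8.5  (via B)
F: 10.6  (via H)
Shortest route: D → B → H → F = 10.6.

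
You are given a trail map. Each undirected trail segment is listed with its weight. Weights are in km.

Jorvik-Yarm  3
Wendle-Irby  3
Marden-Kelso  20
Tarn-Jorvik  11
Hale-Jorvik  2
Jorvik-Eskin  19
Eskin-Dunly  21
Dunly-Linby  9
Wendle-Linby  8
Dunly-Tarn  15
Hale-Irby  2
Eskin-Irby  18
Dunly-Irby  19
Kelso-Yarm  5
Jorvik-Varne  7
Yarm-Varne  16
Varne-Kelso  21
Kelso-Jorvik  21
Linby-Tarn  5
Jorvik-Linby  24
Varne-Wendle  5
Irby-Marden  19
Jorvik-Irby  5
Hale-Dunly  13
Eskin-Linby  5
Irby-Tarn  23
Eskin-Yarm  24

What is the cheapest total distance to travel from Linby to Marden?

30 km

Candidate routes:
Linby → Tarn → Jorvik → Hale → Irby → Marden: 5+11+2+2+19 = 39
Linby → Wendle → Irby → Marden: 8+3+19 = 30
Linby → Tarn → Jorvik → Irby → Marden: 5+11+5+19 = 40
Linby → Eskin → Irby → Marden: 5+18+19 = 42
Cheapest is Linby → Wendle → Irby → Marden at 30 km.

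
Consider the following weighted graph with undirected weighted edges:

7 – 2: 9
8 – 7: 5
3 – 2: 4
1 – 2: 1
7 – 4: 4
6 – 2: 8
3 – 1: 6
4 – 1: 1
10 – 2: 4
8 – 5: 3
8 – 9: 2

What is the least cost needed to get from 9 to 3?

Settle nodes by increasing distance from 9:
9: 0
8: 2  (via 9)
5: 5  (via 8)
7: 7  (via 8)
4: 11  (via 7)
1: 12  (via 4)
2: 13  (via 1)
3: 17  (via 2)
Shortest route: 9 → 8 → 7 → 4 → 1 → 2 → 3 = 17.

17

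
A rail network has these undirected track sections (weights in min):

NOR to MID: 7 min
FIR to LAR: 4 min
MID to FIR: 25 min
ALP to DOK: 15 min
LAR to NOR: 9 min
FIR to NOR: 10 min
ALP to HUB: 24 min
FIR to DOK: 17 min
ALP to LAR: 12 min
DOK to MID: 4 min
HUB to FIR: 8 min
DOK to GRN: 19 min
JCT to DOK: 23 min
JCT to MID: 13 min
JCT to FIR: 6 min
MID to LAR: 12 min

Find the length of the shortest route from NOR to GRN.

Shortest distances from NOR:
NOR: 0
MID: 7  (via NOR)
LAR: 9  (via NOR)
FIR: 10  (via NOR)
DOK: 11  (via MID)
JCT: 16  (via FIR)
HUB: 18  (via FIR)
ALP: 21  (via LAR)
GRN: 30  (via DOK)
Shortest route: NOR → MID → DOK → GRN = 30 min.

30 min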